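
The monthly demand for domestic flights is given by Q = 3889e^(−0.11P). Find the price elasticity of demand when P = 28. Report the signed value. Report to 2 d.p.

At P = 28, Q = 178.736.
dQ/dP = −0.11·3889e^(−0.11P) = −0.11Q = -19.661.
ε = (dQ/dP)(P/Q) = (-19.661)(28/178.736).

-3.08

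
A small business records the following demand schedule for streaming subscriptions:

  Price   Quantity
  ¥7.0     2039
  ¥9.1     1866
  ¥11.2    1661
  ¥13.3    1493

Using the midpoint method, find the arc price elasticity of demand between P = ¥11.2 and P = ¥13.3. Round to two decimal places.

-0.62

At P = 11.2, Q = 1661; at P = 13.3, Q = 1493.
ΔQ = -168, ΔP = 2.1. Midpoints: P̄ = 12.25, Q̄ = 1577.0.
ε = (ΔQ/ΔP)(P̄/Q̄) = (-168/2.1)(12.25/1577.0).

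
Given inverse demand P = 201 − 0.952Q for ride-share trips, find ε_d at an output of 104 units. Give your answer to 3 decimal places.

-1.030

At Q = 104, P = 201 − 0.952(104) = 101.99.
dP/dQ = −0.952, so dQ/dP = 1/(−0.952) = -1.050.
ε = (dQ/dP)(P/Q) = (-1.050)(101.99/104).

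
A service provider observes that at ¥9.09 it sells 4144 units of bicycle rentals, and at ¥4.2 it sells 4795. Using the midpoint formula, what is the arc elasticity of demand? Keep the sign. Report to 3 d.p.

-0.198

ΔQ = 4795 − 4144 = 651; ΔP = 4.2 − 9.09 = -4.89.
Midpoints: P̄ = 6.64, Q̄ = 4469.5.
ε = (ΔQ/ΔP)(P̄/Q̄) = (651/-4.89)(6.64/4469.5).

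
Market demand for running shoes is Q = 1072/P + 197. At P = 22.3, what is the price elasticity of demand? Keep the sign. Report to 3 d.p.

At P = 22.3, Q = 245.072.
dQ/dP = −1072/P² = -2.156.
ε = (dQ/dP)(P/Q) = (-2.156)(22.3/245.072).
|ε| < 1, so demand is inelastic at this price.

-0.196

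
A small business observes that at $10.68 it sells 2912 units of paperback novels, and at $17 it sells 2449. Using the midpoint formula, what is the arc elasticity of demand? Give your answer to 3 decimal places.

ΔQ = 2449 − 2912 = -463; ΔP = 17 − 10.68 = 6.32.
Midpoints: P̄ = 13.84, Q̄ = 2680.5.
ε = (ΔQ/ΔP)(P̄/Q̄) = (-463/6.32)(13.84/2680.5).

-0.378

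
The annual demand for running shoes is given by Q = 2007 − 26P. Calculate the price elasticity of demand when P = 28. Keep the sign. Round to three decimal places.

At P = 28, Q = 1279.
dQ/dP = −26.
ε = (dQ/dP)(P/Q) = (-26)(28/1279).

-0.569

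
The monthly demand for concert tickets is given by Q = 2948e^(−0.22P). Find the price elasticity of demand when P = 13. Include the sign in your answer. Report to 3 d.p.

At P = 13, Q = 168.828.
dQ/dP = −0.22·2948e^(−0.22P) = −0.22Q = -37.142.
ε = (dQ/dP)(P/Q) = (-37.142)(13/168.828).

-2.860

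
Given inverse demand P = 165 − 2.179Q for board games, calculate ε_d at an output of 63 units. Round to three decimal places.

At Q = 63, P = 165 − 2.179(63) = 27.72.
dP/dQ = −2.179, so dQ/dP = 1/(−2.179) = -0.459.
ε = (dQ/dP)(P/Q) = (-0.459)(27.72/63).

-0.202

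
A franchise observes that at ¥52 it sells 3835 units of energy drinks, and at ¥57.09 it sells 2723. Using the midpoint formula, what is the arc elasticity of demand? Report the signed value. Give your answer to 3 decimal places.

-3.634

ΔQ = 2723 − 3835 = -1112; ΔP = 57.09 − 52 = 5.09.
Midpoints: P̄ = 54.55, Q̄ = 3279.0.
ε = (ΔQ/ΔP)(P̄/Q̄) = (-1112/5.09)(54.55/3279.0).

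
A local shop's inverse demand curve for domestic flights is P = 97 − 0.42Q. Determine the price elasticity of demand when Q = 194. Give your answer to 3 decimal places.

-0.190

At Q = 194, P = 97 − 0.42(194) = 15.52.
dP/dQ = −0.42, so dQ/dP = 1/(−0.42) = -2.381.
ε = (dQ/dP)(P/Q) = (-2.381)(15.52/194).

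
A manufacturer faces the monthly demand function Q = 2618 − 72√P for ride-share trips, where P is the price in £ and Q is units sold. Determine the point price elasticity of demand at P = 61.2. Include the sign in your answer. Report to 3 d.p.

-0.137

At P = 61.2, Q = 2054.741.
dQ/dP = −72/(2√P) = -4.602.
ε = (dQ/dP)(P/Q) = (-4.602)(61.2/2054.741).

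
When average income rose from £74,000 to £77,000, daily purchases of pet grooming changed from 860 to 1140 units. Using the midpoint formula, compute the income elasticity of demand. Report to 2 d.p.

7.05

ΔQ = 280, ΔI = 3000. Midpoints: Ī = 75,500, Q̄ = 1000.0.
ε_I = (ΔQ/ΔI)(Ī/Q̄) = (280/3000)(75500/1000.0).
ε_I > 0, so the good is normal.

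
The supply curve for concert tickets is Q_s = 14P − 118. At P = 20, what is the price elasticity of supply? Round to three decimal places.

1.728

At P = 20, Q_s = 162.
dQ_s/dP = 14.
ε_s = (dQ_s/dP)(P/Q_s) = (14)(20/162).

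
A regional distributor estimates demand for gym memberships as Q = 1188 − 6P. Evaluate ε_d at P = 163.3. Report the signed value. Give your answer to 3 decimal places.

At P = 163.3, Q = 208.200.
dQ/dP = −6.
ε = (dQ/dP)(P/Q) = (-6)(163.3/208.200).
|ε| > 1, so demand is elastic at this price.

-4.706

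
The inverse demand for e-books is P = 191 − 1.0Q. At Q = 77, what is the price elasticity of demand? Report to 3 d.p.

At Q = 77, P = 191 − 1.0(77) = 114.00.
dP/dQ = −1.0, so dQ/dP = 1/(−1.0) = -1.000.
ε = (dQ/dP)(P/Q) = (-1.000)(114.00/77).

-1.481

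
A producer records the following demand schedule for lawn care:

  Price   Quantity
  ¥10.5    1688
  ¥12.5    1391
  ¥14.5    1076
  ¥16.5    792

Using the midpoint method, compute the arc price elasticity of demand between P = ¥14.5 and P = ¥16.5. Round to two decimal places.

At P = 14.5, Q = 1076; at P = 16.5, Q = 792.
ΔQ = -284, ΔP = 2.0. Midpoints: P̄ = 15.50, Q̄ = 934.0.
ε = (ΔQ/ΔP)(P̄/Q̄) = (-284/2.0)(15.50/934.0).

-2.36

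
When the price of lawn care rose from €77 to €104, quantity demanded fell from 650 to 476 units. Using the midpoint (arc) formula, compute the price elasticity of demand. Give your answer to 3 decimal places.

ΔQ = 476 − 650 = -174; ΔP = 104 − 77 = 27.
Midpoints: P̄ = 90.50, Q̄ = 563.0.
ε = (ΔQ/ΔP)(P̄/Q̄) = (-174/27)(90.50/563.0).

-1.036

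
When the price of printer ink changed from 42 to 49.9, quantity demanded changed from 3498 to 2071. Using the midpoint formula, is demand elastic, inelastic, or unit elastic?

Arc ε ≈ -2.981.
|ε| = 2.98 > 1.

elastic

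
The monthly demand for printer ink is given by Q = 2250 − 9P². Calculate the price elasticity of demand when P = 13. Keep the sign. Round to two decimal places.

At P = 13, Q = 729.
dQ/dP = −18P = -234.
ε = (dQ/dP)(P/Q) = (-234)(13/729).

-4.17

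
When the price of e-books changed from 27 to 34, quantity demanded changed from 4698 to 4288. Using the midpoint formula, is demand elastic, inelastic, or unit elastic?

inelastic

Arc ε ≈ -0.398.
|ε| = 0.40 < 1.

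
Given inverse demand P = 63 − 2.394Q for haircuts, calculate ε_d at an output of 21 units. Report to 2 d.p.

-0.25

At Q = 21, P = 63 − 2.394(21) = 12.73.
dP/dQ = −2.394, so dQ/dP = 1/(−2.394) = -0.418.
ε = (dQ/dP)(P/Q) = (-0.418)(12.73/21).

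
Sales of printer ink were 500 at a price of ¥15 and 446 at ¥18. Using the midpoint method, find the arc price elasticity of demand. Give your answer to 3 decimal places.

ΔQ = 446 − 500 = -54; ΔP = 18 − 15 = 3.
Midpoints: P̄ = 16.50, Q̄ = 473.0.
ε = (ΔQ/ΔP)(P̄/Q̄) = (-54/3)(16.50/473.0).

-0.628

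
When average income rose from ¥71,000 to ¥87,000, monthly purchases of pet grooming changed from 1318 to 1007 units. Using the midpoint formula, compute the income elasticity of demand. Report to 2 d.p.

ΔQ = -311, ΔI = 16000. Midpoints: Ī = 79,000, Q̄ = 1162.5.
ε_I = (ΔQ/ΔI)(Ī/Q̄) = (-311/16000)(79000/1162.5).

-1.32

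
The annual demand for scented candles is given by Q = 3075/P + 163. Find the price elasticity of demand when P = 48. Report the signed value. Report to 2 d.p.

-0.28

At P = 48, Q = 227.062.
dQ/dP = −3075/P² = -1.335.
ε = (dQ/dP)(P/Q) = (-1.335)(48/227.062).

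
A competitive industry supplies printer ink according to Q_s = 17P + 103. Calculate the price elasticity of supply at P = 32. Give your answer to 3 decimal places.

0.841

At P = 32, Q_s = 647.
dQ_s/dP = 17.
ε_s = (dQ_s/dP)(P/Q_s) = (17)(32/647).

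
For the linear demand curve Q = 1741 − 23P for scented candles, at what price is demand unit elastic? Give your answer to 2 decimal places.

For linear demand Q = a − bP, ε = −bP/(a − bP). |ε| = 1 when bP = a − bP, i.e. P = a/(2b).
P = 1741/(2·23) = 1741/46 = 37.8478.

37.85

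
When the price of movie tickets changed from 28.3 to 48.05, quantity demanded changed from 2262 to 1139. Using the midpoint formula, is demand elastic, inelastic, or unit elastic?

Arc ε ≈ -1.276.
|ε| = 1.28 > 1.

elastic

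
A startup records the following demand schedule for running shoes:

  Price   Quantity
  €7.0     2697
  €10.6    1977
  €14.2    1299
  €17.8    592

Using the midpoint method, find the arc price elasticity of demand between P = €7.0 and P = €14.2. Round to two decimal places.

-1.03

At P = 7.0, Q = 2697; at P = 14.2, Q = 1299.
ΔQ = -1398, ΔP = 7.2. Midpoints: P̄ = 10.60, Q̄ = 1998.0.
ε = (ΔQ/ΔP)(P̄/Q̄) = (-1398/7.2)(10.60/1998.0).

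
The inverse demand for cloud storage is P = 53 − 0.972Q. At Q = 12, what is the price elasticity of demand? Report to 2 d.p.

At Q = 12, P = 53 − 0.972(12) = 41.34.
dP/dQ = −0.972, so dQ/dP = 1/(−0.972) = -1.029.
ε = (dQ/dP)(P/Q) = (-1.029)(41.34/12).

-3.54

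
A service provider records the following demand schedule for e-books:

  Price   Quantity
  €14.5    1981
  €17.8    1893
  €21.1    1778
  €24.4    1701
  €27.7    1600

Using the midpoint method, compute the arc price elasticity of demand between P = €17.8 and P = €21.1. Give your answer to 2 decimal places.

-0.37

At P = 17.8, Q = 1893; at P = 21.1, Q = 1778.
ΔQ = -115, ΔP = 3.3. Midpoints: P̄ = 19.45, Q̄ = 1835.5.
ε = (ΔQ/ΔP)(P̄/Q̄) = (-115/3.3)(19.45/1835.5).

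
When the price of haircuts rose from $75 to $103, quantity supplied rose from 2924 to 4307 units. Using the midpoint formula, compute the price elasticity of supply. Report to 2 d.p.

1.22

ΔQ = 4307 − 2924 = 1383; ΔP = 103 − 75 = 28.
Midpoints: P̄ = 89.00, Q̄ = 3615.5.
ε_s = (ΔQ/ΔP)(P̄/Q̄) = (1383/28)(89.00/3615.5).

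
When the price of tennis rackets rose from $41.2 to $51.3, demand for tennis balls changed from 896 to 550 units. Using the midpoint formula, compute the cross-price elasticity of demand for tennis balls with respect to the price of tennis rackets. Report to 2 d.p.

-2.19

ΔQ_x = 550 − 896 = -346; ΔP_y = 51.3 − 41.2 = 10.1.
Midpoints: P̄_y = 46.25, Q̄_x = 723.0.
ε_xy = (ΔQ_x/ΔP_y)(P̄_y/Q̄_x) = (-346/10.1)(46.25/723.0).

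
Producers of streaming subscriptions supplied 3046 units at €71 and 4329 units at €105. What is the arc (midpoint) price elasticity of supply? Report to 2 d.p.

0.90

ΔQ = 4329 − 3046 = 1283; ΔP = 105 − 71 = 34.
Midpoints: P̄ = 88.00, Q̄ = 3687.5.
ε_s = (ΔQ/ΔP)(P̄/Q̄) = (1283/34)(88.00/3687.5).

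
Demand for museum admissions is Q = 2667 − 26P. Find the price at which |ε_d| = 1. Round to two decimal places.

For linear demand Q = a − bP, ε = −bP/(a − bP). |ε| = 1 when bP = a − bP, i.e. P = a/(2b).
P = 2667/(2·26) = 2667/52 = 51.2885.

51.29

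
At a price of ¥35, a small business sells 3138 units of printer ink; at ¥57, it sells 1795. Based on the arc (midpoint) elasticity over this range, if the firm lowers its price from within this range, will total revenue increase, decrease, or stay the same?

Arc ε = (-1343/22)(46.00/2466.5) ≈ -1.138.
|ε| = 1.14 > 1, so demand is elastic. A price cut therefore raises total revenue.

increase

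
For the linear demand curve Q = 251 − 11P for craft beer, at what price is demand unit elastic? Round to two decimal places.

11.41

For linear demand Q = a − bP, ε = −bP/(a − bP). |ε| = 1 when bP = a − bP, i.e. P = a/(2b).
P = 251/(2·11) = 251/22 = 11.4091.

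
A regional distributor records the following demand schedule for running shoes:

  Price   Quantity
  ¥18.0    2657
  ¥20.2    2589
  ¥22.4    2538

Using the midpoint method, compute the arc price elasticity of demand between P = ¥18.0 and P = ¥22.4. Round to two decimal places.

At P = 18.0, Q = 2657; at P = 22.4, Q = 2538.
ΔQ = -119, ΔP = 4.4. Midpoints: P̄ = 20.20, Q̄ = 2597.5.
ε = (ΔQ/ΔP)(P̄/Q̄) = (-119/4.4)(20.20/2597.5).

-0.21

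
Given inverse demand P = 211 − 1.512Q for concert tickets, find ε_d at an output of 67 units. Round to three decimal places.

-1.083

At Q = 67, P = 211 − 1.512(67) = 109.70.
dP/dQ = −1.512, so dQ/dP = 1/(−1.512) = -0.661.
ε = (dQ/dP)(P/Q) = (-0.661)(109.70/67).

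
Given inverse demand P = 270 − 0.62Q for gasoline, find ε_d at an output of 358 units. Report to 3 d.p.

At Q = 358, P = 270 − 0.62(358) = 48.04.
dP/dQ = −0.62, so dQ/dP = 1/(−0.62) = -1.613.
ε = (dQ/dP)(P/Q) = (-1.613)(48.04/358).

-0.216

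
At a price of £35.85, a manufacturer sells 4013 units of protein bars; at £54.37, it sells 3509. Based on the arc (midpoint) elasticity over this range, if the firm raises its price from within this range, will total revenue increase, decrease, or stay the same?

Arc ε = (-504/18.52)(45.11/3761.0) ≈ -0.326.
|ε| = 0.33 < 1, so demand is inelastic. A price rise therefore raises total revenue.

increase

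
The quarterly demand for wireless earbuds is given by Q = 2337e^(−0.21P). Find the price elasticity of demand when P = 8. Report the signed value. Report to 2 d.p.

-1.68

At P = 8, Q = 435.556.
dQ/dP = −0.21·2337e^(−0.21P) = −0.21Q = -91.467.
ε = (dQ/dP)(P/Q) = (-91.467)(8/435.556).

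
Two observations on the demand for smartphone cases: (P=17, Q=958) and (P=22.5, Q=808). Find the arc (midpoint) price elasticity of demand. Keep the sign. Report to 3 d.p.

ΔQ = 808 − 958 = -150; ΔP = 22.5 − 17 = 5.5.
Midpoints: P̄ = 19.75, Q̄ = 883.0.
ε = (ΔQ/ΔP)(P̄/Q̄) = (-150/5.5)(19.75/883.0).

-0.610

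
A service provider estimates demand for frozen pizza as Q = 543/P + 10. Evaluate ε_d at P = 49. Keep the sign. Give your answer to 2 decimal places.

-0.53

At P = 49, Q = 21.082.
dQ/dP = −543/P² = -0.226.
ε = (dQ/dP)(P/Q) = (-0.226)(49/21.082).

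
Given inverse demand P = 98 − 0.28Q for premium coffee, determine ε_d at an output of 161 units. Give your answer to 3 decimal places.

At Q = 161, P = 98 − 0.28(161) = 52.92.
dP/dQ = −0.28, so dQ/dP = 1/(−0.28) = -3.571.
ε = (dQ/dP)(P/Q) = (-3.571)(52.92/161).

-1.174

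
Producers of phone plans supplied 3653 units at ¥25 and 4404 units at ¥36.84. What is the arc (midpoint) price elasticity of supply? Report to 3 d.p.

ΔQ = 4404 − 3653 = 751; ΔP = 36.84 − 25 = 11.84.
Midpoints: P̄ = 30.92, Q̄ = 4028.5.
ε_s = (ΔQ/ΔP)(P̄/Q̄) = (751/11.84)(30.92/4028.5).

0.487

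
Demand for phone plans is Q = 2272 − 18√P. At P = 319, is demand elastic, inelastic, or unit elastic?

Q = 1950.510, dQ/dP = -0.504.
ε = (dQ/dP)(P/Q) ≈ -0.082.
|ε| = 0.08 < 1.

inelastic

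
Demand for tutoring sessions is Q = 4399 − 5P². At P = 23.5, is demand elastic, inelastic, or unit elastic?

Q = 1637.750, dQ/dP = -235.
ε = (dQ/dP)(P/Q) ≈ -3.372.
|ε| = 3.37 > 1.

elastic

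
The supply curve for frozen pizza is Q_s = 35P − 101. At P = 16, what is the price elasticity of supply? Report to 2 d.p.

1.22

At P = 16, Q_s = 459.
dQ_s/dP = 35.
ε_s = (dQ_s/dP)(P/Q_s) = (35)(16/459).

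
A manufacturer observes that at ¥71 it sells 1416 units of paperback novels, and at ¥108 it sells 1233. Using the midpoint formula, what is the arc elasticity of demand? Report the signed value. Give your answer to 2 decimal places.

-0.33

ΔQ = 1233 − 1416 = -183; ΔP = 108 − 71 = 37.
Midpoints: P̄ = 89.50, Q̄ = 1324.5.
ε = (ΔQ/ΔP)(P̄/Q̄) = (-183/37)(89.50/1324.5).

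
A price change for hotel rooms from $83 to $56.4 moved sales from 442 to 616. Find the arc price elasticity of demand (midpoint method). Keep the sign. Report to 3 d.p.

ΔQ = 616 − 442 = 174; ΔP = 56.4 − 83 = -26.6.
Midpoints: P̄ = 69.70, Q̄ = 529.0.
ε = (ΔQ/ΔP)(P̄/Q̄) = (174/-26.6)(69.70/529.0).

-0.862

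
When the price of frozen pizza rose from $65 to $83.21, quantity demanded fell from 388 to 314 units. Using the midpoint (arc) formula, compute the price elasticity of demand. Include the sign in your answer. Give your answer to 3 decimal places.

-0.858

ΔQ = 314 − 388 = -74; ΔP = 83.21 − 65 = 18.21.
Midpoints: P̄ = 74.10, Q̄ = 351.0.
ε = (ΔQ/ΔP)(P̄/Q̄) = (-74/18.21)(74.10/351.0).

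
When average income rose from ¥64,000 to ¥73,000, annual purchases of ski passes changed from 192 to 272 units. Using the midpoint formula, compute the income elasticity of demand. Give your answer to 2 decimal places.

ΔQ = 80, ΔI = 9000. Midpoints: Ī = 68,500, Q̄ = 232.0.
ε_I = (ΔQ/ΔI)(Ī/Q̄) = (80/9000)(68500/232.0).

2.62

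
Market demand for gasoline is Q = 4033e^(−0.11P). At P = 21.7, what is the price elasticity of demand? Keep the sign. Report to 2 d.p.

-2.39

At P = 21.7, Q = 370.653.
dQ/dP = −0.11·4033e^(−0.11P) = −0.11Q = -40.772.
ε = (dQ/dP)(P/Q) = (-40.772)(21.7/370.653).
|ε| > 1, so demand is elastic at this price.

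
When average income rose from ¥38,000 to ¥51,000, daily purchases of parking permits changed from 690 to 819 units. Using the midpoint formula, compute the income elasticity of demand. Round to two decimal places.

ΔQ = 129, ΔI = 13000. Midpoints: Ī = 44,500, Q̄ = 754.5.
ε_I = (ΔQ/ΔI)(Ī/Q̄) = (129/13000)(44500/754.5).

0.59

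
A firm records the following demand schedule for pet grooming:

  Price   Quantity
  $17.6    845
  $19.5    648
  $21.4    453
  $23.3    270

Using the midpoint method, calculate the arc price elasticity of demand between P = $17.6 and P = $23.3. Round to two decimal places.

At P = 17.6, Q = 845; at P = 23.3, Q = 270.
ΔQ = -575, ΔP = 5.7. Midpoints: P̄ = 20.45, Q̄ = 557.5.
ε = (ΔQ/ΔP)(P̄/Q̄) = (-575/5.7)(20.45/557.5).

-3.70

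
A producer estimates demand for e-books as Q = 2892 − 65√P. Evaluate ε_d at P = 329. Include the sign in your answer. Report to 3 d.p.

At P = 329, Q = 1713.007.
dQ/dP = −65/(2√P) = -1.792.
ε = (dQ/dP)(P/Q) = (-1.792)(329/1713.007).
|ε| < 1, so demand is inelastic at this price.

-0.344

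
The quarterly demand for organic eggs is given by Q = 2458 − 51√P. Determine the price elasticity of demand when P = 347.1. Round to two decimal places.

At P = 347.1, Q = 1507.838.
dQ/dP = −51/(2√P) = -1.369.
ε = (dQ/dP)(P/Q) = (-1.369)(347.1/1507.838).
|ε| < 1, so demand is inelastic at this price.

-0.32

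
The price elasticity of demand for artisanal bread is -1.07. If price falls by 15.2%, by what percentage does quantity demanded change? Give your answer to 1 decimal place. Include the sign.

16.3%

%ΔQ ≈ ε × %ΔP = (-1.07)(-15.2%) = 16.26%.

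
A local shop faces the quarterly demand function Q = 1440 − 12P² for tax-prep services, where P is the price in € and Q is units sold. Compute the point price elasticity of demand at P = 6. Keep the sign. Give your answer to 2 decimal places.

At P = 6, Q = 1008.
dQ/dP = −24P = -144.
ε = (dQ/dP)(P/Q) = (-144)(6/1008).
|ε| < 1, so demand is inelastic at this price.

-0.86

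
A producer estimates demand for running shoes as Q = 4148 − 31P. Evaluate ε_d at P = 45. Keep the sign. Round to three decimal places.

-0.507

At P = 45, Q = 2753.
dQ/dP = −31.
ε = (dQ/dP)(P/Q) = (-31)(45/2753).
|ε| < 1, so demand is inelastic at this price.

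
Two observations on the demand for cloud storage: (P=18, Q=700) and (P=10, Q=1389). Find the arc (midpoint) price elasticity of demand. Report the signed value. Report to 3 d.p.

ΔQ = 1389 − 700 = 689; ΔP = 10 − 18 = -8.
Midpoints: P̄ = 14.00, Q̄ = 1044.5.
ε = (ΔQ/ΔP)(P̄/Q̄) = (689/-8)(14.00/1044.5).

-1.154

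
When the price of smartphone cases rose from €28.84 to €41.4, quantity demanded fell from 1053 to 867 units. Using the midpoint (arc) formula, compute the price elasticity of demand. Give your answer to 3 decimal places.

ΔQ = 867 − 1053 = -186; ΔP = 41.4 − 28.84 = 12.56.
Midpoints: P̄ = 35.12, Q̄ = 960.0.
ε = (ΔQ/ΔP)(P̄/Q̄) = (-186/12.56)(35.12/960.0).

-0.542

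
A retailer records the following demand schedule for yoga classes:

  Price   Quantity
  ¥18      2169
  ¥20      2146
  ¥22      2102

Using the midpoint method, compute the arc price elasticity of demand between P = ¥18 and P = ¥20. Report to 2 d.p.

At P = 18, Q = 2169; at P = 20, Q = 2146.
ΔQ = -23, ΔP = 2. Midpoints: P̄ = 19.00, Q̄ = 2157.5.
ε = (ΔQ/ΔP)(P̄/Q̄) = (-23/2)(19.00/2157.5).

-0.10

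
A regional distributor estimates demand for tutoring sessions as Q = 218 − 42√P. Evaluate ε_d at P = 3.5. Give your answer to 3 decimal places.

At P = 3.5, Q = 139.425.
dQ/dP = −42/(2√P) = -11.225.
ε = (dQ/dP)(P/Q) = (-11.225)(3.5/139.425).
|ε| < 1, so demand is inelastic at this price.

-0.282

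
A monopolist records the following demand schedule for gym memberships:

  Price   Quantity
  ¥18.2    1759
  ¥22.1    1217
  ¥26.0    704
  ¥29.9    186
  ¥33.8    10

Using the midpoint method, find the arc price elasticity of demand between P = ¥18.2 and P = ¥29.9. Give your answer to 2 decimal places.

At P = 18.2, Q = 1759; at P = 29.9, Q = 186.
ΔQ = -1573, ΔP = 11.7. Midpoints: P̄ = 24.05, Q̄ = 972.5.
ε = (ΔQ/ΔP)(P̄/Q̄) = (-1573/11.7)(24.05/972.5).

-3.32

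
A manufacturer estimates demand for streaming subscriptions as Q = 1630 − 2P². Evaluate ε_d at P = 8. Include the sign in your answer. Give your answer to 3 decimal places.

-0.170

At P = 8, Q = 1502.
dQ/dP = −4P = -32.
ε = (dQ/dP)(P/Q) = (-32)(8/1502).
|ε| < 1, so demand is inelastic at this price.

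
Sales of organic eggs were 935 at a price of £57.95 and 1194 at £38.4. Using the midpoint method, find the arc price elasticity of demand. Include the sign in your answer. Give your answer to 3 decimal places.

-0.600

ΔQ = 1194 − 935 = 259; ΔP = 38.4 − 57.95 = -19.55.
Midpoints: P̄ = 48.17, Q̄ = 1064.5.
ε = (ΔQ/ΔP)(P̄/Q̄) = (259/-19.55)(48.17/1064.5).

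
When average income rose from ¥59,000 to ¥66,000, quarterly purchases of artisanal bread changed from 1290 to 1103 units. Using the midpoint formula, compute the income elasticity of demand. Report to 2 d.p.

-1.40

ΔQ = -187, ΔI = 7000. Midpoints: Ī = 62,500, Q̄ = 1196.5.
ε_I = (ΔQ/ΔI)(Ī/Q̄) = (-187/7000)(62500/1196.5).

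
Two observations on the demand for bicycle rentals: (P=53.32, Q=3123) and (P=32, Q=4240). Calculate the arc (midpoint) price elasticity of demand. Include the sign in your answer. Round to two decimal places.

ΔQ = 4240 − 3123 = 1117; ΔP = 32 − 53.32 = -21.32.
Midpoints: P̄ = 42.66, Q̄ = 3681.5.
ε = (ΔQ/ΔP)(P̄/Q̄) = (1117/-21.32)(42.66/3681.5).

-0.61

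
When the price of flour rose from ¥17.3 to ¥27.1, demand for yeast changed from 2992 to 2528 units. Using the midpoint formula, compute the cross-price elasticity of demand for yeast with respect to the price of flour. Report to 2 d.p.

-0.38

ΔQ_x = 2528 − 2992 = -464; ΔP_y = 27.1 − 17.3 = 9.8.
Midpoints: P̄_y = 22.20, Q̄_x = 2760.0.
ε_xy = (ΔQ_x/ΔP_y)(P̄_y/Q̄_x) = (-464/9.8)(22.20/2760.0).
ε_xy < 0, so the goods are complements.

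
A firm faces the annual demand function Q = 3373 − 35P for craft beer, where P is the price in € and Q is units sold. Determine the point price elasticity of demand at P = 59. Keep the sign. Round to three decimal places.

-1.579

At P = 59, Q = 1308.
dQ/dP = −35.
ε = (dQ/dP)(P/Q) = (-35)(59/1308).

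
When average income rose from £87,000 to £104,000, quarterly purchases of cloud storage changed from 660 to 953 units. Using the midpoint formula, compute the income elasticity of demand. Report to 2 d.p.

ΔQ = 293, ΔI = 17000. Midpoints: Ī = 95,500, Q̄ = 806.5.
ε_I = (ΔQ/ΔI)(Ī/Q̄) = (293/17000)(95500/806.5).
ε_I > 0, so the good is normal.

2.04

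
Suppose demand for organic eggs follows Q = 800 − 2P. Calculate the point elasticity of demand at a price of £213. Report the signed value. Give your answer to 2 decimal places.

-1.14

At P = 213, Q = 374.
dQ/dP = −2.
ε = (dQ/dP)(P/Q) = (-2)(213/374).
|ε| > 1, so demand is elastic at this price.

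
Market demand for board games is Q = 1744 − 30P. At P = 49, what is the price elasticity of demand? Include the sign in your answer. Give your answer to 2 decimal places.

-5.36

At P = 49, Q = 274.
dQ/dP = −30.
ε = (dQ/dP)(P/Q) = (-30)(49/274).
|ε| > 1, so demand is elastic at this price.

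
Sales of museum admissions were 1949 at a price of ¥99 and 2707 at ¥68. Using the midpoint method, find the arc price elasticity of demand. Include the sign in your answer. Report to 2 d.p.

ΔQ = 2707 − 1949 = 758; ΔP = 68 − 99 = -31.
Midpoints: P̄ = 83.50, Q̄ = 2328.0.
ε = (ΔQ/ΔP)(P̄/Q̄) = (758/-31)(83.50/2328.0).

-0.88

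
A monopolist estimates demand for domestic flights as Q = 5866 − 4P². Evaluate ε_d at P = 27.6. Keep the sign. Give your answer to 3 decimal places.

At P = 27.6, Q = 2818.960.
dQ/dP = −8P = -220.800.
ε = (dQ/dP)(P/Q) = (-220.800)(27.6/2818.960).
|ε| > 1, so demand is elastic at this price.

-2.162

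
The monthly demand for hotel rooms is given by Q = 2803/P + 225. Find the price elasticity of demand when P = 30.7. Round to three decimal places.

-0.289

At P = 30.7, Q = 316.303.
dQ/dP = −2803/P² = -2.974.
ε = (dQ/dP)(P/Q) = (-2.974)(30.7/316.303).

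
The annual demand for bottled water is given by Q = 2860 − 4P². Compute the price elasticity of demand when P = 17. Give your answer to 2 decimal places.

At P = 17, Q = 1704.
dQ/dP = −8P = -136.
ε = (dQ/dP)(P/Q) = (-136)(17/1704).

-1.36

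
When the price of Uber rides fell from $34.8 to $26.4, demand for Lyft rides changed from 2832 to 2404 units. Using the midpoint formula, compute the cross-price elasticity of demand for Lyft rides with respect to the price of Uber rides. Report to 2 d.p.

ΔQ_x = 2404 − 2832 = -428; ΔP_y = 26.4 − 34.8 = -8.4.
Midpoints: P̄_y = 30.60, Q̄_x = 2618.0.
ε_xy = (ΔQ_x/ΔP_y)(P̄_y/Q̄_x) = (-428/-8.4)(30.60/2618.0).

0.60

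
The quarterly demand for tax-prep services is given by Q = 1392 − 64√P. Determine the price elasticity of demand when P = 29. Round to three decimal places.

At P = 29, Q = 1047.349.
dQ/dP = −64/(2√P) = -5.942.
ε = (dQ/dP)(P/Q) = (-5.942)(29/1047.349).

-0.165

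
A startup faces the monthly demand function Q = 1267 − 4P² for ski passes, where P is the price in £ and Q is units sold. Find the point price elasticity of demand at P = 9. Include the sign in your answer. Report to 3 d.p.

-0.687

At P = 9, Q = 943.
dQ/dP = −8P = -72.
ε = (dQ/dP)(P/Q) = (-72)(9/943).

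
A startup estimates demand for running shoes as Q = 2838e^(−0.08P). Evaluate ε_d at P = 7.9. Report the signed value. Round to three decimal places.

At P = 7.9, Q = 1508.476.
dQ/dP = −0.08·2838e^(−0.08P) = −0.08Q = -120.678.
ε = (dQ/dP)(P/Q) = (-120.678)(7.9/1508.476).
|ε| < 1, so demand is inelastic at this price.

-0.632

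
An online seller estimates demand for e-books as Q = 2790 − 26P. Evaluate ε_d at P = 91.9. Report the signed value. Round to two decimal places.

At P = 91.9, Q = 400.600.
dQ/dP = −26.
ε = (dQ/dP)(P/Q) = (-26)(91.9/400.600).

-5.96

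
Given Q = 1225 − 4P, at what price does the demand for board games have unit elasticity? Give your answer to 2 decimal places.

153.13

For linear demand Q = a − bP, ε = −bP/(a − bP). |ε| = 1 when bP = a − bP, i.e. P = a/(2b).
P = 1225/(2·4) = 1225/8 = 153.1250.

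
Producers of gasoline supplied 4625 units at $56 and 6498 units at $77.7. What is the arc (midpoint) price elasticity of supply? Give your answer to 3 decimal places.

ΔQ = 6498 − 4625 = 1873; ΔP = 77.7 − 56 = 21.7.
Midpoints: P̄ = 66.85, Q̄ = 5561.5.
ε_s = (ΔQ/ΔP)(P̄/Q̄) = (1873/21.7)(66.85/5561.5).

1.037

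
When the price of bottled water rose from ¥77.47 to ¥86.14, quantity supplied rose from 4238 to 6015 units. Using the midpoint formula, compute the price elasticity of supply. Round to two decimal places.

ΔQ = 6015 − 4238 = 1777; ΔP = 86.14 − 77.47 = 8.67.
Midpoints: P̄ = 81.81, Q̄ = 5126.5.
ε_s = (ΔQ/ΔP)(P̄/Q̄) = (1777/8.67)(81.81/5126.5).

3.27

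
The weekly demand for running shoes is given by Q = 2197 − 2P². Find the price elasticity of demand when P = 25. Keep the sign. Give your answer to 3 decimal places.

-2.640

At P = 25, Q = 947.
dQ/dP = −4P = -100.
ε = (dQ/dP)(P/Q) = (-100)(25/947).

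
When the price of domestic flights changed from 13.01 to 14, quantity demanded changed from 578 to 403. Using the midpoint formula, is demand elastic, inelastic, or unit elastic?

elastic

Arc ε ≈ -4.867.
|ε| = 4.87 > 1.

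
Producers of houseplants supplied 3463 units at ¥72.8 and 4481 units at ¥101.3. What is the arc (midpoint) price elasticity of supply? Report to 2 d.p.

0.78

ΔQ = 4481 − 3463 = 1018; ΔP = 101.3 − 72.8 = 28.5.
Midpoints: P̄ = 87.05, Q̄ = 3972.0.
ε_s = (ΔQ/ΔP)(P̄/Q̄) = (1018/28.5)(87.05/3972.0).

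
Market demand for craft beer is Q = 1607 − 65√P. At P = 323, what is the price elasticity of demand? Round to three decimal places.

-1.331

At P = 323, Q = 438.807.
dQ/dP = −65/(2√P) = -1.808.
ε = (dQ/dP)(P/Q) = (-1.808)(323/438.807).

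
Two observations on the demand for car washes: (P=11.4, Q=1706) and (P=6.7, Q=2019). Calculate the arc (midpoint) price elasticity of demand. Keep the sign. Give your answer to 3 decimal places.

ΔQ = 2019 − 1706 = 313; ΔP = 6.7 − 11.4 = -4.7.
Midpoints: P̄ = 9.05, Q̄ = 1862.5.
ε = (ΔQ/ΔP)(P̄/Q̄) = (313/-4.7)(9.05/1862.5).

-0.324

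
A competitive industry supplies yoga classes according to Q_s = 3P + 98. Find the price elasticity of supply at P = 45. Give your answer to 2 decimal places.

0.58

At P = 45, Q_s = 233.
dQ_s/dP = 3.
ε_s = (dQ_s/dP)(P/Q_s) = (3)(45/233).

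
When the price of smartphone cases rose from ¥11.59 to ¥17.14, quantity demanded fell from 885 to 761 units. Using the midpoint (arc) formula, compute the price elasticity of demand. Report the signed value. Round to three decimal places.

-0.390

ΔQ = 761 − 885 = -124; ΔP = 17.14 − 11.59 = 5.55.
Midpoints: P̄ = 14.37, Q̄ = 823.0.
ε = (ΔQ/ΔP)(P̄/Q̄) = (-124/5.55)(14.37/823.0).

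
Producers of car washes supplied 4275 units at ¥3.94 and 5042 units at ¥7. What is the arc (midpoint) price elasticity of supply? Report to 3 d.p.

ΔQ = 5042 − 4275 = 767; ΔP = 7 − 3.94 = 3.06.
Midpoints: P̄ = 5.47, Q̄ = 4658.5.
ε_s = (ΔQ/ΔP)(P̄/Q̄) = (767/3.06)(5.47/4658.5).

0.294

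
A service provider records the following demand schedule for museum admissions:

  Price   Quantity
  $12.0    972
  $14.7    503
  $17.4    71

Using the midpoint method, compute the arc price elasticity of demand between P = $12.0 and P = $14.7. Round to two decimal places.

-3.14

At P = 12.0, Q = 972; at P = 14.7, Q = 503.
ΔQ = -469, ΔP = 2.7. Midpoints: P̄ = 13.35, Q̄ = 737.5.
ε = (ΔQ/ΔP)(P̄/Q̄) = (-469/2.7)(13.35/737.5).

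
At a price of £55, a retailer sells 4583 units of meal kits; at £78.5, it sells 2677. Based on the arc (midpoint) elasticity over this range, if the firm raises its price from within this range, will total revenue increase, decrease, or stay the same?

decrease

Arc ε = (-1906/23.5)(66.75/3630.0) ≈ -1.491.
|ε| = 1.49 > 1, so demand is elastic. A price rise therefore reduces total revenue.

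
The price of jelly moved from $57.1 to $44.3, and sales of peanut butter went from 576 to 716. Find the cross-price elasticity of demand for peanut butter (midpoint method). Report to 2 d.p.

-0.86

ΔQ_x = 716 − 576 = 140; ΔP_y = 44.3 − 57.1 = -12.8.
Midpoints: P̄_y = 50.70, Q̄_x = 646.0.
ε_xy = (ΔQ_x/ΔP_y)(P̄_y/Q̄_x) = (140/-12.8)(50.70/646.0).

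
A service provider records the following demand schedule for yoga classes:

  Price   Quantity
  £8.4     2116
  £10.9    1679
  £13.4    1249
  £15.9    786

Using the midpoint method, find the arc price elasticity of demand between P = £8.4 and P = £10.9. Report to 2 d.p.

At P = 8.4, Q = 2116; at P = 10.9, Q = 1679.
ΔQ = -437, ΔP = 2.5. Midpoints: P̄ = 9.65, Q̄ = 1897.5.
ε = (ΔQ/ΔP)(P̄/Q̄) = (-437/2.5)(9.65/1897.5).

-0.89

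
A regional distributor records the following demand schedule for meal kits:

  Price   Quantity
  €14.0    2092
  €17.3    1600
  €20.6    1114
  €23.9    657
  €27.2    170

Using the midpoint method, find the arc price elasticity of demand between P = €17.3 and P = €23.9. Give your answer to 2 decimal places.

-2.61

At P = 17.3, Q = 1600; at P = 23.9, Q = 657.
ΔQ = -943, ΔP = 6.6. Midpoints: P̄ = 20.60, Q̄ = 1128.5.
ε = (ΔQ/ΔP)(P̄/Q̄) = (-943/6.6)(20.60/1128.5).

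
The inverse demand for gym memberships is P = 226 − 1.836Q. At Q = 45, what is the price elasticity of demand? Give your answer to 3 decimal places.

-1.735

At Q = 45, P = 226 − 1.836(45) = 143.38.
dP/dQ = −1.836, so dQ/dP = 1/(−1.836) = -0.545.
ε = (dQ/dP)(P/Q) = (-0.545)(143.38/45).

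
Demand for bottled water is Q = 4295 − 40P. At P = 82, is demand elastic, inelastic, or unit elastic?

elastic

Q = 1015, dQ/dP = -40.
ε = (dQ/dP)(P/Q) ≈ -3.232.
|ε| = 3.23 > 1.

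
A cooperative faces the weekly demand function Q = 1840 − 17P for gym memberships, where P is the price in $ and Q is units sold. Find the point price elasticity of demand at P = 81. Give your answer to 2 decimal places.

-2.97

At P = 81, Q = 463.
dQ/dP = −17.
ε = (dQ/dP)(P/Q) = (-17)(81/463).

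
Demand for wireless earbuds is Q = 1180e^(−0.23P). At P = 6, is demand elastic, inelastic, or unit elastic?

elastic

Q = 296.863, dQ/dP = -68.278.
ε = (dQ/dP)(P/Q) ≈ -1.380.
|ε| = 1.38 > 1.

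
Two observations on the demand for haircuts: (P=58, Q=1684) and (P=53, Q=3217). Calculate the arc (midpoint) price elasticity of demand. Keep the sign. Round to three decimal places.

-6.944

ΔQ = 3217 − 1684 = 1533; ΔP = 53 − 58 = -5.
Midpoints: P̄ = 55.50, Q̄ = 2450.5.
ε = (ΔQ/ΔP)(P̄/Q̄) = (1533/-5)(55.50/2450.5).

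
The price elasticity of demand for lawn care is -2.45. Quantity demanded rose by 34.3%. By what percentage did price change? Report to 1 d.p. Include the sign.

%ΔP ≈ %ΔQ / ε = (34.3%)/(-2.45) = -14.00%.

-14.0%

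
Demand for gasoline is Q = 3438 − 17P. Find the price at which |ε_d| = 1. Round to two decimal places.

101.12

For linear demand Q = a − bP, ε = −bP/(a − bP). |ε| = 1 when bP = a − bP, i.e. P = a/(2b).
P = 3438/(2·17) = 3438/34 = 101.1176.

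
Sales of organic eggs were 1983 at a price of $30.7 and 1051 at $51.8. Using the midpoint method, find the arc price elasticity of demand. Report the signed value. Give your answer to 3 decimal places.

-1.201

ΔQ = 1051 − 1983 = -932; ΔP = 51.8 − 30.7 = 21.1.
Midpoints: P̄ = 41.25, Q̄ = 1517.0.
ε = (ΔQ/ΔP)(P̄/Q̄) = (-932/21.1)(41.25/1517.0).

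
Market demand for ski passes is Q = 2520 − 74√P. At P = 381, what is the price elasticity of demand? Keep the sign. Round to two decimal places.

At P = 381, Q = 1075.578.
dQ/dP = −74/(2√P) = -1.896.
ε = (dQ/dP)(P/Q) = (-1.896)(381/1075.578).

-0.67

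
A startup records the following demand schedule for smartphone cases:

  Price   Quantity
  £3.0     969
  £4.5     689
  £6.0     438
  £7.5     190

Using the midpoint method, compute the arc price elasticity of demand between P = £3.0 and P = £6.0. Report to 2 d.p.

At P = 3.0, Q = 969; at P = 6.0, Q = 438.
ΔQ = -531, ΔP = 3.0. Midpoints: P̄ = 4.50, Q̄ = 703.5.
ε = (ΔQ/ΔP)(P̄/Q̄) = (-531/3.0)(4.50/703.5).

-1.13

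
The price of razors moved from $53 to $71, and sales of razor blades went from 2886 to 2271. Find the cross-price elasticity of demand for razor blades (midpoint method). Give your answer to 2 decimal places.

ΔQ_x = 2271 − 2886 = -615; ΔP_y = 71 − 53 = 18.
Midpoints: P̄_y = 62.00, Q̄_x = 2578.5.
ε_xy = (ΔQ_x/ΔP_y)(P̄_y/Q̄_x) = (-615/18)(62.00/2578.5).

-0.82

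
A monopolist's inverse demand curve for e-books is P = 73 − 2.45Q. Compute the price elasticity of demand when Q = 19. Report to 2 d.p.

At Q = 19, P = 73 − 2.45(19) = 26.45.
dP/dQ = −2.45, so dQ/dP = 1/(−2.45) = -0.408.
ε = (dQ/dP)(P/Q) = (-0.408)(26.45/19).

-0.57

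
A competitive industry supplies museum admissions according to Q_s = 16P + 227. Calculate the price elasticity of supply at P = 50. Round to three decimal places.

At P = 50, Q_s = 1027.
dQ_s/dP = 16.
ε_s = (dQ_s/dP)(P/Q_s) = (16)(50/1027).

0.779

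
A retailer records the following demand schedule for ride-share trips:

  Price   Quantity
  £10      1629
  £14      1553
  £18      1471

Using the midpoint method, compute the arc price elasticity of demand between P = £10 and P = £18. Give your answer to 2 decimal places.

At P = 10, Q = 1629; at P = 18, Q = 1471.
ΔQ = -158, ΔP = 8. Midpoints: P̄ = 14.00, Q̄ = 1550.0.
ε = (ΔQ/ΔP)(P̄/Q̄) = (-158/8)(14.00/1550.0).

-0.18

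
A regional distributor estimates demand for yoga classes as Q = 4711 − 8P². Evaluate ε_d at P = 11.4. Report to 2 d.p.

At P = 11.4, Q = 3671.320.
dQ/dP = −16P = -182.400.
ε = (dQ/dP)(P/Q) = (-182.400)(11.4/3671.320).
|ε| < 1, so demand is inelastic at this price.

-0.57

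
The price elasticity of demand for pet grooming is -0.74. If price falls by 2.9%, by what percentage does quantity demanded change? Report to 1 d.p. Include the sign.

%ΔQ ≈ ε × %ΔP = (-0.74)(-2.9%) = 2.15%.

2.1%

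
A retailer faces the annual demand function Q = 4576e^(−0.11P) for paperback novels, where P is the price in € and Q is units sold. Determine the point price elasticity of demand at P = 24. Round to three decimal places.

At P = 24, Q = 326.549.
dQ/dP = −0.11·4576e^(−0.11P) = −0.11Q = -35.920.
ε = (dQ/dP)(P/Q) = (-35.920)(24/326.549).

-2.640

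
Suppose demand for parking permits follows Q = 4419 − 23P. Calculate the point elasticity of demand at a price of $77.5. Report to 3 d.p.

-0.676

At P = 77.5, Q = 2636.500.
dQ/dP = −23.
ε = (dQ/dP)(P/Q) = (-23)(77.5/2636.500).
|ε| < 1, so demand is inelastic at this price.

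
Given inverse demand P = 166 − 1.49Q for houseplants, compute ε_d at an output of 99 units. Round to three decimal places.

At Q = 99, P = 166 − 1.49(99) = 18.49.
dP/dQ = −1.49, so dQ/dP = 1/(−1.49) = -0.671.
ε = (dQ/dP)(P/Q) = (-0.671)(18.49/99).

-0.125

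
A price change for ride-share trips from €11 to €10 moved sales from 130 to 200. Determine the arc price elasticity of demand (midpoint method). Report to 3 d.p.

-4.455

ΔQ = 200 − 130 = 70; ΔP = 10 − 11 = -1.
Midpoints: P̄ = 10.50, Q̄ = 165.0.
ε = (ΔQ/ΔP)(P̄/Q̄) = (70/-1)(10.50/165.0).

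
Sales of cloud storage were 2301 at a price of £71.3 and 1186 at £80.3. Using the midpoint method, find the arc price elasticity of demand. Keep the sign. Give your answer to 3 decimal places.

-5.386

ΔQ = 1186 − 2301 = -1115; ΔP = 80.3 − 71.3 = 9.
Midpoints: P̄ = 75.80, Q̄ = 1743.5.
ε = (ΔQ/ΔP)(P̄/Q̄) = (-1115/9)(75.80/1743.5).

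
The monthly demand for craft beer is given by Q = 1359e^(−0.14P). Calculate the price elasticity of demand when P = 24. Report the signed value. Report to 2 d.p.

-3.36

At P = 24, Q = 47.205.
dQ/dP = −0.14·1359e^(−0.14P) = −0.14Q = -6.609.
ε = (dQ/dP)(P/Q) = (-6.609)(24/47.205).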